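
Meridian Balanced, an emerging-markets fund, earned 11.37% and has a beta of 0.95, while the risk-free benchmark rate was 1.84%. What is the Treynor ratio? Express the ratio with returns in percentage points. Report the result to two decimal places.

Treynor = (Rp − Rf) / β = (11.37% − 1.84%) / 0.95 = 9.53 / 0.95 = 10.0316

10.03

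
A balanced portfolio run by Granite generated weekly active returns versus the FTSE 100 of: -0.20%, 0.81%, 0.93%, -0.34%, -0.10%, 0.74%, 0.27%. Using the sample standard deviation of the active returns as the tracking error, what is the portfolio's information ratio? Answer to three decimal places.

r̄ = (-0.2 + 0.81 + 0.93 − 0.34 − 0.1 + 0.74 + 0.27) / 7 = 2.110 / 7 = 0.3014%
Σ(r − r̄)² = (-0.2 − 0.3014)² + (0.81 − 0.3014)² + … = 1.6711
σ = √[1.6711 / 6] = 0.5277%
IR = r̄ / tracking error = 0.3014 / 0.5277 = 0.5712

0.571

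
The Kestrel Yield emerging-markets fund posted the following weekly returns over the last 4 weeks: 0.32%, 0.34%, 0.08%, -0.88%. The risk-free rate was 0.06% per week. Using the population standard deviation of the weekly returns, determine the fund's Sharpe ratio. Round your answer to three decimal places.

-0.191

μ = (0.32 + 0.34 + 0.08 − 0.88) / 4 = -0.140 / 4 = -0.0350%
Σ(r − μ)² = (0.32 − (-0.0350))² + (0.34 − (-0.0350))² + … = 0.9939
σ = √[0.9939 / 4] = 0.4985%
Sharpe = (μ − rf) / σ = (-0.0350 − 0.06) / 0.4985 = -0.0950 / 0.4985 = -0.1906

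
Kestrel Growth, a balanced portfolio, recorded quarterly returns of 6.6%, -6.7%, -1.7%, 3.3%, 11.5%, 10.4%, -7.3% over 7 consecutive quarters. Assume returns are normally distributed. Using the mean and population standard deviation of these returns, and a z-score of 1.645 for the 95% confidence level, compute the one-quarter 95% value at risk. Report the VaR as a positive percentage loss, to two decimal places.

9.48

Mean return r̄ = 16.10 / 7 = 2.3000%
Population σ = √[Σ(r − r̄)² / 7] = √[358.9000 / 7] = √51.2714 = 7.1604%
VaR = −(r̄ − z·σ) = −(2.3000 − 1.645 × 7.1604) = −(-9.4789) = 9.4789%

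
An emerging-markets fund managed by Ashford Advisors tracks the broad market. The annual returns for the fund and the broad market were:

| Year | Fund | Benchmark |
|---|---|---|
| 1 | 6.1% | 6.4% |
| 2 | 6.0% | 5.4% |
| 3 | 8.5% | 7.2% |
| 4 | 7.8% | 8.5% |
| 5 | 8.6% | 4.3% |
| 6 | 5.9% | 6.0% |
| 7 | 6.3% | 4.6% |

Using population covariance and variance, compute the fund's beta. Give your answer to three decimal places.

r̄p = 7.0286%,  r̄m = 6.0571%
Cov = Σ(rp − r̄p)(rm − r̄m) / 7 = 0.3269
Var(rm) = Σ(rm − r̄m)² / 7 = 1.8624
β = Cov / Var = 0.3269 / 1.8624 = 0.1755

0.176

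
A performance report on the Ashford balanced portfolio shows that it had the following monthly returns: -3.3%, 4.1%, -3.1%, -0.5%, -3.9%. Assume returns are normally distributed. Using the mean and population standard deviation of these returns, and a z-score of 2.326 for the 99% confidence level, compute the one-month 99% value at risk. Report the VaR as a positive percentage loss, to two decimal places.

μ = (-3.3 + 4.1 − 3.1 − 0.5 − 3.9) / 5 = -6.70 / 5 = -1.3400%
Population σ = √[Σ(r − μ)² / 5] = √[43.7920 / 5] = √8.7584 = 2.9595%
VaR = −(μ − z·σ) = −(-1.3400 − 2.326 × 2.9595) = −(-8.2238) = 8.2238%

8.22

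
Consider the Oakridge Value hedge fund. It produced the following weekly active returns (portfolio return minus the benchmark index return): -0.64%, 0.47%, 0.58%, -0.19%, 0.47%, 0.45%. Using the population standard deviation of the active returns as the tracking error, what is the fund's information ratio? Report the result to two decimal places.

r̄ = (-0.64 + 0.47 + 0.58 − 0.19 + 0.47 + 0.45) / 6 = 1.140 / 6 = 0.1900%
Σ(r − r̄)² = (-0.64 − 0.1900)² + (0.47 − 0.1900)² + (0.58 − 0.1900)² + … = 1.2098
σ = √[1.2098 / 6] = 0.4490%
IR = r̄ / tracking error = 0.1900 / 0.4490 = 0.4232

0.42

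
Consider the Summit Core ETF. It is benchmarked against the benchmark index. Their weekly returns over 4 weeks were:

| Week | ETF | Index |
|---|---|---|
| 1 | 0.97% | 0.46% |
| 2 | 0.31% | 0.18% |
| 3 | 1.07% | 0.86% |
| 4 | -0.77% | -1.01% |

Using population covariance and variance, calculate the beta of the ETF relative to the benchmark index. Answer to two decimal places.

1.03

r̄p = 0.3950%,  r̄m = 0.1225%
Cov = Σ(rp − r̄p)(rm − r̄m) / 4 = 0.5016
Var(rm) = Σ(rm − r̄m)² / 4 = 0.4859
β = Cov / Var = 0.5016 / 0.4859 = 1.0323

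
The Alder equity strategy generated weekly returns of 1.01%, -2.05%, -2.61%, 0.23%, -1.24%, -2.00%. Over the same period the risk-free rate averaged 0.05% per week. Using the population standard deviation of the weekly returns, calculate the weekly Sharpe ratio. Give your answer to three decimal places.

-0.888

μ = (1.01 − 2.05 − 2.61 + 0.23 − 1.24 − 2) / 6 = -1.1100%
Σ(r − μ)² = (1.01 − (-1.1100))² + (-2.05 − (-1.1100))² + (-2.61 − (-1.1100))² + … = 10.2326
σ = √[10.2326 / 6] = 1.3059%
Sharpe = (μ − rf) / σ = (-1.1100 − 0.05) / 1.3059 = -1.1600 / 1.3059 = -0.8883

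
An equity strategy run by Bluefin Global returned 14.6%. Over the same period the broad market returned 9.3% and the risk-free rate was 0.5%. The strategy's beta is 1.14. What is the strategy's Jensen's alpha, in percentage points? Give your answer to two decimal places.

4.07

CAPM expected return = Rf + β(Rm − Rf) = 0.5% + 1.14 × (9.3% − 0.5%) = 0.5 + 1.14 × 8.80 = 10.5320%
Jensen's α = Rp − E[R] = 14.6% − 10.5320% = 4.0680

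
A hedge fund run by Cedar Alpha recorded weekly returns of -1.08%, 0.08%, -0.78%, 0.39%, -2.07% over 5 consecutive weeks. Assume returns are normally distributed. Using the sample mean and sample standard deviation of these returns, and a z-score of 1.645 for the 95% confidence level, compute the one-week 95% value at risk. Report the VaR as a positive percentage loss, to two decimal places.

2.30

r̄ = (-1.08 + 0.08 − 0.78 + 0.39 − 2.07) / 5 = -0.6920%
Sample σ = √[Σ(r − r̄)² / 4] = √[3.8239 / 4] = √0.9560 = 0.9778%
VaR = −(r̄ − z·σ) = −(-0.6920 − 1.645 × 0.9778) = −(-2.3005) = 2.3005%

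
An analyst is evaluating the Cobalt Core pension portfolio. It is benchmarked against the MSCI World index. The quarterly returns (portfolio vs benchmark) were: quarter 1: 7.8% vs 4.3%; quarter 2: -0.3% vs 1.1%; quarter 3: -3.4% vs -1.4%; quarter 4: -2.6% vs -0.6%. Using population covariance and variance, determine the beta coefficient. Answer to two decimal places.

r̄p = 0.3750%,  r̄m = 0.8500%
Cov = Σ(rp − r̄p)(rm − r̄m) / 4 = 9.5638
Var(rm) = Σ(rm − r̄m)² / 4 = 4.7825
β = Cov / Var = 9.5638 / 4.7825 = 1.9997

2.00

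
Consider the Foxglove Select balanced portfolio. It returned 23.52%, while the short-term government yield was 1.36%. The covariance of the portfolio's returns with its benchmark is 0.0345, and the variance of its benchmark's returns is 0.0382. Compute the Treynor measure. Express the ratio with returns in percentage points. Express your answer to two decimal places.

24.54

β = Cov / Var = 0.0345 / 0.0382 = 0.9031
Treynor = (Rp − Rf) / β = (23.52% − 1.36%) / 0.9031 = 22.16 / 0.9031 = 24.5377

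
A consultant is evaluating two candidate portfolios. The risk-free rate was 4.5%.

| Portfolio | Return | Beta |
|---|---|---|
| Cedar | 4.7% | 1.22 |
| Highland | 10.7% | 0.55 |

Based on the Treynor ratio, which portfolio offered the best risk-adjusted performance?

Cedar: Treynor = (4.7% − 4.5%) / 1.22 = 0.164
Highland: Treynor = (10.7% − 4.5%) / 0.55 = 11.273
Highest: Highland (11.273).

Highland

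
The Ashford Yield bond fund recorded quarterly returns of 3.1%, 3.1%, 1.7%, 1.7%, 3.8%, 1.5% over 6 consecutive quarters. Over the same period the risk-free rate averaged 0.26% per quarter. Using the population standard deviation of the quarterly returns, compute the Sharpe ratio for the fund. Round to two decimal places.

2.52

r̄ = (3.1 + 3.1 + 1.7 + 1.7 + 3.8 + 1.5) / 6 = 14.90 / 6 = 2.4833%
Σ(r − r̄)² = (3.1 − 2.4833)² + (3.1 − 2.4833)² + … = 4.6883
σ = √[4.6883 / 6] = 0.8840%
Sharpe = (r̄ − rf) / σ = (2.4833 − 0.26) / 0.8840 = 2.2233 / 0.8840 = 2.5150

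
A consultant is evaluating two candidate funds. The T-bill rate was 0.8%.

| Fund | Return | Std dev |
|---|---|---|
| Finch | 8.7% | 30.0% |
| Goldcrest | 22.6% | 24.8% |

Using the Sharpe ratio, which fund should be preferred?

Goldcrest

Finch: Sharpe ratio = (8.7% − 0.8%) / 30.0% = 0.263
Goldcrest: Sharpe ratio = (22.6% − 0.8%) / 24.8% = 0.879
Highest: Goldcrest (0.879).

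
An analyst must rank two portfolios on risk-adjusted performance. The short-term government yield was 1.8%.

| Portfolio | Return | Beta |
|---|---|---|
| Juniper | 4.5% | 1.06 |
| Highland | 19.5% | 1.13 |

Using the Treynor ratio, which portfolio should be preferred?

Juniper: Treynor = (4.5% − 1.8%) / 1.06 = 2.547
Highland: Treynor = (19.5% − 1.8%) / 1.13 = 15.664
Highest: Highland (15.664).

Highland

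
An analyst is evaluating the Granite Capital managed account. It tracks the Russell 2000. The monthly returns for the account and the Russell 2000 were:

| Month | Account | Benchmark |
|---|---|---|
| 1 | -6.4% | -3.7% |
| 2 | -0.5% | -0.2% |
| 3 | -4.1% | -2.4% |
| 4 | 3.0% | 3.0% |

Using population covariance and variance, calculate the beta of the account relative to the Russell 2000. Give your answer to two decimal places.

1.40

r̄p = -2.0000%,  r̄m = -0.8250%
Cov = Σ(rp − r̄p)(rm − r̄m) / 4 = 9.0050
Var(rm) = Σ(rm − r̄m)² / 4 = 6.4419
β = Cov / Var = 9.0050 / 6.4419 = 1.3979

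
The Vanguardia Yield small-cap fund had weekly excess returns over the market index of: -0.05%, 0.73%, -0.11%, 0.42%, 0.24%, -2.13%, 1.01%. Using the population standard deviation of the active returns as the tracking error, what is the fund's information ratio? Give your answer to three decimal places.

Mean return r̄ = 0.110 / 7 = 0.0157%
Population σ = √[Σ(r − r̄)² / 7] = √[6.3368 / 7] = √0.9053 = 0.9515%
IR = r̄ / tracking error = 0.0157 / 0.9515 = 0.0165

0.017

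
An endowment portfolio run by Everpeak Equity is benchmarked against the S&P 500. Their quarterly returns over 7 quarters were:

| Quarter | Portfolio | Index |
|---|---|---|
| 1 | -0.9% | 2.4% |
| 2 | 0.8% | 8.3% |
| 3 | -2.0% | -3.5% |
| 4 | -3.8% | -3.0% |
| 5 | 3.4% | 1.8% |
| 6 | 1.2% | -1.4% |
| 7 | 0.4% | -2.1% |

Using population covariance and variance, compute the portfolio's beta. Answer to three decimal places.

r̄p = -0.1286%,  r̄m = 0.3571%
Cov = Σ(rp − r̄p)(rm − r̄m) / 7 = 3.8288
Var(rm) = Σ(rm − r̄m)² / 7 = 14.9453
β = Cov / Var = 3.8288 / 14.9453 = 0.2562

0.256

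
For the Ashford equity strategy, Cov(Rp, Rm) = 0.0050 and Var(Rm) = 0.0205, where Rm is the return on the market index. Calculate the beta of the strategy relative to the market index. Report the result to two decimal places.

0.24

β = Cov(Rp, Rm) / Var(Rm) = 0.0050 / 0.0205 = 0.2439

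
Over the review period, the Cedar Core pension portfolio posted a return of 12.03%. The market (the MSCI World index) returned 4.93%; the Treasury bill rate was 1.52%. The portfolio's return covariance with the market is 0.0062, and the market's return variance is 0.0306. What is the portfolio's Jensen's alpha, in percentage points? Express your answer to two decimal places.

9.82

β = Cov / Var = 0.0062 / 0.0306 = 0.2026
E[R] = Rf + β(Rm − Rf) = 1.52% + 0.2026 × (4.93% − 1.52%) = 2.2109%
α = Rp − E[R] = 12.03% − 2.2109% = 9.8191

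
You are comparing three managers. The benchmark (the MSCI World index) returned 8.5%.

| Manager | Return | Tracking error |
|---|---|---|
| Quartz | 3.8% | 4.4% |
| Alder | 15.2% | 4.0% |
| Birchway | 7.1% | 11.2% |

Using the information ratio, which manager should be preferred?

Alder

Quartz: IR = (3.8% − 8.5%) / 4.4% = -1.068
Alder: IR = (15.2% − 8.5%) / 4.0% = 1.675
Birchway: IR = (7.1% − 8.5%) / 11.2% = -0.125
Highest: Alder (1.675).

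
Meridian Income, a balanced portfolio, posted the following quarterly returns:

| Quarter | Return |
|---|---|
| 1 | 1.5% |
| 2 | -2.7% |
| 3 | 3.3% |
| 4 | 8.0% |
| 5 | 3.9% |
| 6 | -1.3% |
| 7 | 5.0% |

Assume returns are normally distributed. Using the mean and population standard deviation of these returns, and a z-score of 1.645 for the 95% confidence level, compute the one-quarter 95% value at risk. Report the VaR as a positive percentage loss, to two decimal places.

r̄ = (1.5 − 2.7 + 3.3 + 8 + 3.9 − 1.3 + 5) / 7 = 2.5286%
Population std dev = √[81.5743 / 7] = 3.4137%
VaR = −(r̄ − z·σ) = −(2.5286 − 1.645 × 3.4137) = −(-3.0869) = 3.0869%

3.09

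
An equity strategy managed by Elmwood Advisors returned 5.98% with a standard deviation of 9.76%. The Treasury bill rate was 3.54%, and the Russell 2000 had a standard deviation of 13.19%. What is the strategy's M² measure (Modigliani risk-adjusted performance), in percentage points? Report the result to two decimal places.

6.84

Sharpe = (Rp − Rf) / σp = (5.98% − 3.54%) / 9.76% = 0.2500
M² = Rf + Sharpe × σm = 3.54% + 0.2500 × 13.19% = 6.8375%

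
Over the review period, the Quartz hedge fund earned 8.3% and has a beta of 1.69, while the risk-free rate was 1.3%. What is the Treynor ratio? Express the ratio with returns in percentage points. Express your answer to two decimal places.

Treynor = (Rp − Rf) / β = (8.3% − 1.3%) / 1.69 = 7.00 / 1.69 = 4.1420

4.14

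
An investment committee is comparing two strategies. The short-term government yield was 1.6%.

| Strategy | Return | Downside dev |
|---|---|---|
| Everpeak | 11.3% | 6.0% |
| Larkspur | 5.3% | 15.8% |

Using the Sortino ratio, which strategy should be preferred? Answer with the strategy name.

Everpeak

Everpeak: Sortino ratio = (11.3% − 1.6%) / 6.0% = 1.617
Larkspur: Sortino ratio = (5.3% − 1.6%) / 15.8% = 0.234
Highest: Everpeak (1.617).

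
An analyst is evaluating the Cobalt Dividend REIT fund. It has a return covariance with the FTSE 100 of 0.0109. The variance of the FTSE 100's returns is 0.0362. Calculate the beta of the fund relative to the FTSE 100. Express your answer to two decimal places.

0.30

β = Cov(Rp, Rm) / Var(Rm) = 0.0109 / 0.0362 = 0.3011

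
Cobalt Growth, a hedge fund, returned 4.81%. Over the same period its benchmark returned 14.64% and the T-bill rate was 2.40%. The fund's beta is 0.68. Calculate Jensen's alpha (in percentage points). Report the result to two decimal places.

CAPM expected return = Rf + β(Rm − Rf) = 2.40% + 0.68 × (14.64% − 2.40%) = 2.4 + 0.68 × 12.24 = 10.7232%
Jensen's α = Rp − E[R] = 4.81% − 10.7232% = -5.9132

-5.91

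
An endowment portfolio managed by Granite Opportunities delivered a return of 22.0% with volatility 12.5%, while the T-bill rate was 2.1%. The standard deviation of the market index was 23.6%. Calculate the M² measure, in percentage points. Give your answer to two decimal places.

Sharpe = (Rp − Rf) / σp = (22.0% − 2.1%) / 12.5% = 1.5920
M² = Rf + Sharpe × σm = 2.1% + 1.5920 × 23.6% = 39.6712%

39.67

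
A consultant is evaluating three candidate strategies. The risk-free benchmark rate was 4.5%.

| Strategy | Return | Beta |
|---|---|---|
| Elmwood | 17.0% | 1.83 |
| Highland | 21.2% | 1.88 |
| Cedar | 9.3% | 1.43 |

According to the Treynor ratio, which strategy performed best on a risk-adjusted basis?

Highland

Elmwood: Treynor = (17.0% − 4.5%) / 1.83 = 6.831
Highland: Treynor = (21.2% − 4.5%) / 1.88 = 8.883
Cedar: Treynor = (9.3% − 4.5%) / 1.43 = 3.357
Highest: Highland (8.883).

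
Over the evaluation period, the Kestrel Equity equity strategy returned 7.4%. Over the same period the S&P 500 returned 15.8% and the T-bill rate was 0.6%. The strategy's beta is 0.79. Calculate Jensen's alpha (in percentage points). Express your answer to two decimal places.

-5.21

CAPM expected return = Rf + β(Rm − Rf) = 0.6% + 0.79 × (15.8% − 0.6%) = 0.6 + 0.79 × 15.20 = 12.6080%
Jensen's α = Rp − E[R] = 7.4% − 12.6080% = -5.2080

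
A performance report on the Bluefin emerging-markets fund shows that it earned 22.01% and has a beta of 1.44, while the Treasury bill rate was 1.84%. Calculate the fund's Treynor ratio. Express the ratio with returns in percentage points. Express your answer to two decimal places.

14.01

Treynor = (Rp − Rf) / β = (22.01% − 1.84%) / 1.44 = 20.17 / 1.44 = 14.0069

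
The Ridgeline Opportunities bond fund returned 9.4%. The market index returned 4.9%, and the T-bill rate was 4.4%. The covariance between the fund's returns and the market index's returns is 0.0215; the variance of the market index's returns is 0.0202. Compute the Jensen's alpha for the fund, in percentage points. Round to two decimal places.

β = Cov / Var = 0.0215 / 0.0202 = 1.0644
E[R] = Rf + β(Rm − Rf) = 4.4% + 1.0644 × (4.9% − 4.4%) = 4.9322%
α = Rp − E[R] = 9.4% − 4.9322% = 4.4678

4.47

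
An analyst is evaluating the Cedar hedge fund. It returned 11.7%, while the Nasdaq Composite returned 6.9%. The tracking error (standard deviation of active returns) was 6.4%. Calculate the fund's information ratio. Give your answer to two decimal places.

0.75

IR = (Rp − Rb) / TE = (11.7% − 6.9%) / 6.4% = 4.80% / 6.4% = 0.7500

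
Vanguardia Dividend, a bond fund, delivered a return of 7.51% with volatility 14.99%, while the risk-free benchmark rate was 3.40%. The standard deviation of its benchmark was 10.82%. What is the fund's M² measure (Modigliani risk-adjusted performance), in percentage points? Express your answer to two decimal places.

Sharpe = (Rp − Rf) / σp = (7.51% − 3.40%) / 14.99% = 0.2742
M² = Rf + Sharpe × σm = 3.40% + 0.2742 × 10.82% = 6.3668%

6.37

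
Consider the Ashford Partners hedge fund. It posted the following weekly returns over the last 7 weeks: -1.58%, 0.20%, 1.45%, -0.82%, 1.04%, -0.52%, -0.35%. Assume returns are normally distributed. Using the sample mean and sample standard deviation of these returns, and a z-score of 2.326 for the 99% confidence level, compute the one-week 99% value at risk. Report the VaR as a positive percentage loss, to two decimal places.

2.55

r̄ = (-1.58 + 0.2 + 1.45 − 0.82 + 1.04 − 0.52 − 0.35) / 7 = -0.0829%
Σ(r − r̄)² = 6.7377; sample σ = √(6.7377/6) = 1.0597%
VaR = −(r̄ − z·σ) = −(-0.0829 − 2.326 × 1.0597) = −(-2.5478) = 2.5478%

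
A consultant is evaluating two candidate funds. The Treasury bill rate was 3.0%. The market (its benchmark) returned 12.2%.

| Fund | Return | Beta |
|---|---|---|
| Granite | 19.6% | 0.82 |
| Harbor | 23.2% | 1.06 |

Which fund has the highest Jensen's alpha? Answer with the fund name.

Harbor

Granite: α = 19.6% − [3.0% + 0.82 × (12.2% − 3.0%)] = 9.056
Harbor: α = 23.2% − [3.0% + 1.06 × (12.2% − 3.0%)] = 10.448
Highest: Harbor (10.448).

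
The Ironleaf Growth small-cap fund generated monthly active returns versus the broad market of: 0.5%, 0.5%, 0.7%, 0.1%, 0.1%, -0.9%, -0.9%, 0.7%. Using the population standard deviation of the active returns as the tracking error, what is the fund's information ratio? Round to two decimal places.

0.16

r̄ = (0.5 + 0.5 + 0.7 + 0.1 + 0.1 − 0.9 − 0.9 + 0.7) / 8 = 0.1000%
Population std dev = √[3.0400 / 8] = 0.6164%
IR = r̄ / tracking error = 0.1000 / 0.6164 = 0.1622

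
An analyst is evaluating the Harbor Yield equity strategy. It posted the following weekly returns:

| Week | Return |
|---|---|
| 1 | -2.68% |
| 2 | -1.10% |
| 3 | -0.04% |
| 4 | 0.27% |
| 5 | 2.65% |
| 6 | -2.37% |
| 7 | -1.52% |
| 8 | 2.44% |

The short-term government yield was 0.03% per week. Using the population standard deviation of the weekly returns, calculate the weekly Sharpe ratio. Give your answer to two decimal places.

r̄ = (-2.68 − 1.1 − 0.04 + 0.27 + 2.65 − 2.37 − 1.52 + 2.44) / 8 = -0.2938%
Σ(r − r̄)² = (-2.68 − (-0.2938))² + (-1.1 − (-0.2938))² + … = 28.6800
σ = √[28.6800 / 8] = 1.8934%
Sharpe = (r̄ − rf) / σ = (-0.2938 − 0.03) / 1.8934 = -0.3238 / 1.8934 = -0.1710

-0.17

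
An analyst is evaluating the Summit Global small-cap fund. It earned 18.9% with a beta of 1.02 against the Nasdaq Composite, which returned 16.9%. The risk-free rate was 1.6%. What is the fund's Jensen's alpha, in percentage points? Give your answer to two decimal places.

CAPM expected return = Rf + β(Rm − Rf) = 1.6% + 1.02 × (16.9% − 1.6%) = 1.6 + 1.02 × 15.30 = 17.2060%
Jensen's α = Rp − E[R] = 18.9% − 17.2060% = 1.6940

1.69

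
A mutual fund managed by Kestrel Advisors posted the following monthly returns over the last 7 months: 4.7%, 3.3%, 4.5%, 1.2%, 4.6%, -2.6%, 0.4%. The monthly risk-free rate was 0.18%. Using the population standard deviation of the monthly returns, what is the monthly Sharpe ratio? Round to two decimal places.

r̄ = (4.7 + 3.3 + 4.5 + 1.2 + 4.6 − 2.6 + 0.4) / 7 = 2.3000%
Population σ = √[Σ(r − r̄)² / 7] = √[45.7200 / 7] = √6.5314 = 2.5557%
Sharpe = (r̄ − rf) / σ = (2.3000 − 0.18) / 2.5557 = 2.1200 / 2.5557 = 0.8295

0.83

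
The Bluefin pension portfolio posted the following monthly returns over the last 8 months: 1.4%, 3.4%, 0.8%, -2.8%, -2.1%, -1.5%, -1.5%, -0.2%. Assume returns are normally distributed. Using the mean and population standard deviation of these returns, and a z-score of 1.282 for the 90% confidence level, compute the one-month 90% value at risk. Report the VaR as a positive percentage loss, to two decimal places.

Mean return r̄ = -2.50 / 8 = -0.3125%
Population std dev = √[30.1688 / 8] = 1.9419%
VaR = −(r̄ − z·σ) = −(-0.3125 − 1.282 × 1.9419) = −(-2.8020) = 2.8020%

2.80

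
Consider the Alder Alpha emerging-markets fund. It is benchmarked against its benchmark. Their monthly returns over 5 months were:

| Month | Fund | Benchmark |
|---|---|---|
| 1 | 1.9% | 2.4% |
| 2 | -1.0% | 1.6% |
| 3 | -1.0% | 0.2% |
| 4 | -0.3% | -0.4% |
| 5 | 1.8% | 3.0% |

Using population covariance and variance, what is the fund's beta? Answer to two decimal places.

r̄p = 0.2800%,  r̄m = 1.3600%
Cov = Σ(rp − r̄p)(rm − r̄m) / 5 = 1.2752
Var(rm) = Σ(rm − r̄m)² / 5 = 1.6544
β = Cov / Var = 1.2752 / 1.6544 = 0.7708

0.77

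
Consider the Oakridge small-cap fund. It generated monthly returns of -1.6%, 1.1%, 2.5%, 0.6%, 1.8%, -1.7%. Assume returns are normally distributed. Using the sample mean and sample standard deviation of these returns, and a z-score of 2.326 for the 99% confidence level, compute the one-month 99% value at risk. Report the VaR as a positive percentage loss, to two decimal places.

3.62

r̄ = (-1.6 + 1.1 + 2.5 + 0.6 + 1.8 − 1.7) / 6 = 0.4500%
Σ(r − r̄)² = (-1.6 − 0.4500)² + (1.1 − 0.4500)² + (2.5 − 0.4500)² + … = 15.2950
sample σ = √(15.2950 / 5) = √3.0590 = 1.7490%
VaR = −(r̄ − z·σ) = −(0.4500 − 2.326 × 1.7490) = −(-3.6182) = 3.6182%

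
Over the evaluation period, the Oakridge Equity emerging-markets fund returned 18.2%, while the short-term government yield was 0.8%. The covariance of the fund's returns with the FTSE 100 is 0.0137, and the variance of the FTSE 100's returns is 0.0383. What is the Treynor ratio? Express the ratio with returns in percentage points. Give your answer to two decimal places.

β = Cov / Var = 0.0137 / 0.0383 = 0.3577
Treynor = (Rp − Rf) / β = (18.2% − 0.8%) / 0.3577 = 17.40 / 0.3577 = 48.6441

48.64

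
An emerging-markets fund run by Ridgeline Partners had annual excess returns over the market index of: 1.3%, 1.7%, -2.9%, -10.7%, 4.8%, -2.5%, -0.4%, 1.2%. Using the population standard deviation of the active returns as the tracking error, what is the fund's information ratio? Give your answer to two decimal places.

-0.22

Mean return μ = -7.50 / 8 = -0.9375%
Σ(r − μ)² = 151.3388; population σ = √(151.3388/8) = 4.3494%
IR = μ / tracking error = -0.9375 / 4.3494 = -0.2155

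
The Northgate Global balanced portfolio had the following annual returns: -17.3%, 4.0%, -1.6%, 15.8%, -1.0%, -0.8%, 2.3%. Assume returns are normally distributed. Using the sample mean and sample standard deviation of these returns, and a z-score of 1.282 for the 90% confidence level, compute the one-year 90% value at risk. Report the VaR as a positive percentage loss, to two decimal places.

Mean return r̄ = 1.40 / 7 = 0.2000%
Sample std dev = √[574.1400 / 6] = 9.7821%
VaR = −(r̄ − z·σ) = −(0.2000 − 1.282 × 9.7821) = −(-12.3407) = 12.3407%

12.34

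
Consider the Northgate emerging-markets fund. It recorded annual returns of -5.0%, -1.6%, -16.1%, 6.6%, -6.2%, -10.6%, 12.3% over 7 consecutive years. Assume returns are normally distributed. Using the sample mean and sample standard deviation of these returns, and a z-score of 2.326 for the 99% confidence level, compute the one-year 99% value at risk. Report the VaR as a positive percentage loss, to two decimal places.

r̄ = (-5 − 1.6 − 16.1 + 6.6 − 6.2 − 10.6 + 12.3) / 7 = -20.60 / 7 = -2.9429%
Sample std dev = √[571.7971 / 6] = 9.7621%
VaR = −(r̄ − z·σ) = −(-2.9429 − 2.326 × 9.7621) = −(-25.6495) = 25.6495%

25.65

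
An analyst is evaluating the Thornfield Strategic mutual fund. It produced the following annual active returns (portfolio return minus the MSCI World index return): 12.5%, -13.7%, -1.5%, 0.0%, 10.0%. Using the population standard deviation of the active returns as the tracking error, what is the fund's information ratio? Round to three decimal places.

0.156

r̄ = (12.5 − 13.7 − 1.5 + 0 + 10) / 5 = 1.4600%
Σ(r − r̄)² = (12.5 − 1.4600)² + (-13.7 − 1.4600)² + (-1.5 − 1.4600)² + … = 435.5320
σ = √[435.5320 / 5] = 9.3331%
IR = r̄ / tracking error = 1.4600 / 9.3331 = 0.1564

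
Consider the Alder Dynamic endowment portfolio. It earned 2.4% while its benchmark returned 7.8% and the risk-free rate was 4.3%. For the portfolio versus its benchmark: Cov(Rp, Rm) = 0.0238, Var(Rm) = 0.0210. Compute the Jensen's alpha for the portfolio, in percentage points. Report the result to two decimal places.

-5.87

β = Cov / Var = 0.0238 / 0.0210 = 1.1333
E[R] = Rf + β(Rm − Rf) = 4.3% + 1.1333 × (7.8% − 4.3%) = 8.2666%
α = Rp − E[R] = 2.4% − 8.2666% = -5.8666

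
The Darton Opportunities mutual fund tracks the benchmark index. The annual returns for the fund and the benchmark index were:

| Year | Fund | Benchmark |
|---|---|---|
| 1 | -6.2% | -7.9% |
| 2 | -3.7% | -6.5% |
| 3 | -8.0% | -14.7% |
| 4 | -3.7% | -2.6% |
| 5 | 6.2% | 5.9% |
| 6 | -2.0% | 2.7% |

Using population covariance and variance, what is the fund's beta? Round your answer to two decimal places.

0.59

r̄p = -2.9000%,  r̄m = -3.8500%
Cov = Σ(rp − r̄p)(rm − r̄m) / 6 = 27.4067
Var(rm) = Σ(rm − r̄m)² / 6 = 46.7792
β = Cov / Var = 27.4067 / 46.7792 = 0.5859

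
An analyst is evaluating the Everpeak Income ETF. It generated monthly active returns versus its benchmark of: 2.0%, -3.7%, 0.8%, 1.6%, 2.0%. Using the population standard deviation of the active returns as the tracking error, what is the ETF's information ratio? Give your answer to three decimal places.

0.249

Mean return μ = 2.70 / 5 = 0.5400%
Σ(r − μ)² = (2 − 0.5400)² + (-3.7 − 0.5400)² + … = 23.4320
population σ = √(23.4320 / 5) = √4.6864 = 2.1648%
IR = μ / tracking error = 0.5400 / 2.1648 = 0.2494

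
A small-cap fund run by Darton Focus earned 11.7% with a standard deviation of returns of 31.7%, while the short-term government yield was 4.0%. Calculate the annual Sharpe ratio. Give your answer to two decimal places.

0.24

Sharpe = (Rp − Rf) / σp = (11.7% − 4.0%) / 31.7% = 7.70% / 31.7% = 0.2429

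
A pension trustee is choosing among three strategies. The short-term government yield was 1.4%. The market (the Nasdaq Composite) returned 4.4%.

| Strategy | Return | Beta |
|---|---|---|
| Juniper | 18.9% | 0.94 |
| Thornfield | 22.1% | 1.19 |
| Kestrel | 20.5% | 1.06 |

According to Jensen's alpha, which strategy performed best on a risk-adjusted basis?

Juniper: α = 18.9% − [1.4% + 0.94 × (4.4% − 1.4%)] = 14.680
Thornfield: α = 22.1% − [1.4% + 1.19 × (4.4% − 1.4%)] = 17.130
Kestrel: α = 20.5% − [1.4% + 1.06 × (4.4% − 1.4%)] = 15.920
Highest: Thornfield (17.130).

Thornfield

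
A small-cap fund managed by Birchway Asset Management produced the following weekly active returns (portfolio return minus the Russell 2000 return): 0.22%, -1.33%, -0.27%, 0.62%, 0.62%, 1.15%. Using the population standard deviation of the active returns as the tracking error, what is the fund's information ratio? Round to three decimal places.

0.211

μ = (0.22 − 1.33 − 0.27 + 0.62 + 0.62 + 1.15) / 6 = 1.010 / 6 = 0.1683%
Σ(r − μ)² = (0.22 − 0.1683)² + (-1.33 − 0.1683)² + (-0.27 − 0.1683)² + … = 3.8115
population σ = √(3.8115 / 6) = √0.6353 = 0.7971%
IR = μ / tracking error = 0.1683 / 0.7971 = 0.2111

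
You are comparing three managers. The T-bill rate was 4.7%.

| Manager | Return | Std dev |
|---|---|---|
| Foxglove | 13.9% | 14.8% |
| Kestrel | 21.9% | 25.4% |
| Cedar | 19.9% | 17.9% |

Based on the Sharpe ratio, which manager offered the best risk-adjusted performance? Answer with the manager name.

Foxglove: Sharpe ratio = (13.9% − 4.7%) / 14.8% = 0.622
Kestrel: Sharpe ratio = (21.9% − 4.7%) / 25.4% = 0.677
Cedar: Sharpe ratio = (19.9% − 4.7%) / 17.9% = 0.849
Highest: Cedar (0.849).

Cedar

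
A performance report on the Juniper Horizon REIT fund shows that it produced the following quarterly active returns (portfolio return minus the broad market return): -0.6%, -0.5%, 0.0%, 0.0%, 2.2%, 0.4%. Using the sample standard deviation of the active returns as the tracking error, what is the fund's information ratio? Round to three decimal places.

Mean return r̄ = 1.50 / 6 = 0.2500%
Sample std dev = √[5.2350 / 5] = 1.0232%
IR = r̄ / tracking error = 0.2500 / 1.0232 = 0.2443

0.244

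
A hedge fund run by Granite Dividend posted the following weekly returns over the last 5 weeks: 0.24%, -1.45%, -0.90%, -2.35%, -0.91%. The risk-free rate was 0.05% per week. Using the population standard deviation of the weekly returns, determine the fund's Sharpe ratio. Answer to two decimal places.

-1.33

Mean return μ = -5.370 / 5 = -1.0740%
Σ(r − μ)² = (0.24 − (-1.0740))² + (-1.45 − (-1.0740))² + … = 3.5533
σ = √[3.5533 / 5] = 0.8430%
Sharpe = (μ − rf) / σ = (-1.0740 − 0.05) / 0.8430 = -1.1240 / 0.8430 = -1.3333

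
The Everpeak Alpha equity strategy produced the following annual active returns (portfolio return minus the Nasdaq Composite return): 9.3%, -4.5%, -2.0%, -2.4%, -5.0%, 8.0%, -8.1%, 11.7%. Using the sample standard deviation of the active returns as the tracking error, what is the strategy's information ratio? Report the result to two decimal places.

Mean return r̄ = 7.00 / 8 = 0.8750%
Sample std dev = √[401.8750 / 7] = 7.5770%
IR = r̄ / tracking error = 0.8750 / 7.5770 = 0.1155

0.12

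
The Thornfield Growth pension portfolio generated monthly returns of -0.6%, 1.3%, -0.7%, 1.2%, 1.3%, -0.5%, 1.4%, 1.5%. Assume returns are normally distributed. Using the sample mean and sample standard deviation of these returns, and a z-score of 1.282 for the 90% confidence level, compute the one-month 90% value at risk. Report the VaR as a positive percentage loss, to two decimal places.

r̄ = (-0.6 + 1.3 − 0.7 + 1.2 + 1.3 − 0.5 + 1.4 + 1.5) / 8 = 0.6125%
Σ(r − r̄)² = (-0.6 − 0.6125)² + (1.3 − 0.6125)² + … = 7.1288
sample σ = √(7.1288 / 7) = √1.0184 = 1.0092%
VaR = −(r̄ − z·σ) = −(0.6125 − 1.282 × 1.0092) = −(-0.6813) = 0.6813%

0.68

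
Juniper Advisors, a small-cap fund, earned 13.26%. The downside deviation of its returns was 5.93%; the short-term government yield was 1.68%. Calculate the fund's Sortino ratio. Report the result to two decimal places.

Sortino = (Rp − Rf) / σd = (13.26% − 1.68%) / 5.93% = 11.58% / 5.93% = 1.9528

1.95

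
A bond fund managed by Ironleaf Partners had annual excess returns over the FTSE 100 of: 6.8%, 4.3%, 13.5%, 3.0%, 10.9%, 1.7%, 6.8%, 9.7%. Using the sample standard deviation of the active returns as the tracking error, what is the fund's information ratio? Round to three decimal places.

1.740

Mean return r̄ = 56.70 / 8 = 7.0875%
Σ(r − r̄)² = (6.8 − 7.0875)² + (4.3 − 7.0875)² + … = 116.1488
σ = √[116.1488 / 7] = 4.0734%
IR = r̄ / tracking error = 7.0875 / 4.0734 = 1.7399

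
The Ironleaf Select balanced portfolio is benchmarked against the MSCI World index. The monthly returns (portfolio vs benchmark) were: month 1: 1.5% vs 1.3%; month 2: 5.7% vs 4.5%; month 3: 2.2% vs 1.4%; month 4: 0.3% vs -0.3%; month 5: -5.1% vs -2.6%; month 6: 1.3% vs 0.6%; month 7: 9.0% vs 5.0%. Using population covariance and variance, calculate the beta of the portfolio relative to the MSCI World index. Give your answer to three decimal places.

1.628

r̄p = 2.1286%,  r̄m = 1.4143%
Cov = Σ(rp − r̄p)(rm − r̄m) / 7 = 9.7939
Var(rm) = Σ(rm − r̄m)² / 7 = 6.0155
β = Cov / Var = 9.7939 / 6.0155 = 1.6281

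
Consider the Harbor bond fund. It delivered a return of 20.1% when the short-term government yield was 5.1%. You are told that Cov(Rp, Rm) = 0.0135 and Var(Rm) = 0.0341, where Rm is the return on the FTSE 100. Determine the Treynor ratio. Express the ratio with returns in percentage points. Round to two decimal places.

β = Cov / Var = 0.0135 / 0.0341 = 0.3959
Treynor = (Rp − Rf) / β = (20.1% − 5.1%) / 0.3959 = 15.00 / 0.3959 = 37.8884

37.89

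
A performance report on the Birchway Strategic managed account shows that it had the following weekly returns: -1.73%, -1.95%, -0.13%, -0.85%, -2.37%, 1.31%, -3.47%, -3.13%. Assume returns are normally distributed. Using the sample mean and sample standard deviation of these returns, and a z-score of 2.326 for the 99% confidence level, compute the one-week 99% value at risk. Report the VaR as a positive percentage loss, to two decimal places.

r̄ = (-1.73 − 1.95 − 0.13 − 0.85 − 2.37 + 1.31 − 3.47 − 3.13) / 8 = -1.5400%
Sample std dev = √[17.7328 / 7] = 1.5916%
VaR = −(r̄ − z·σ) = −(-1.5400 − 2.326 × 1.5916) = −(-5.2421) = 5.2421%

5.24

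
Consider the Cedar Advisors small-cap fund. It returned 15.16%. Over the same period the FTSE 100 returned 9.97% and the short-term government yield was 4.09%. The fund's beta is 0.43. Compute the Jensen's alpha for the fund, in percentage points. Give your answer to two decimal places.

CAPM expected return = Rf + β(Rm − Rf) = 4.09% + 0.43 × (9.97% − 4.09%) = 4.09 + 0.43 × 5.88 = 6.6184%
Jensen's α = Rp − E[R] = 15.16% − 6.6184% = 8.5416

8.54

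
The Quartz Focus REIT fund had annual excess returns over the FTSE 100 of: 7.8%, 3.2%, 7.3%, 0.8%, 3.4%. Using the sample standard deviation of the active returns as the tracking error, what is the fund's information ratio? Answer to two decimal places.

1.51

Mean return r̄ = 22.50 / 5 = 4.5000%
Σ(r − r̄)² = (7.8 − 4.5000)² + (3.2 − 4.5000)² + (7.3 − 4.5000)² + … = 35.3200
sample σ = √(35.3200 / 4) = √8.8300 = 2.9715%
IR = r̄ / tracking error = 4.5000 / 2.9715 = 1.5144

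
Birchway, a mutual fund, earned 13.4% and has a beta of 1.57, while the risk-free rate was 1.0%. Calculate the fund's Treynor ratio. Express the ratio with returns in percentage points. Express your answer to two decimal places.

7.90

Treynor = (Rp − Rf) / β = (13.4% − 1.0%) / 1.57 = 12.40 / 1.57 = 7.8981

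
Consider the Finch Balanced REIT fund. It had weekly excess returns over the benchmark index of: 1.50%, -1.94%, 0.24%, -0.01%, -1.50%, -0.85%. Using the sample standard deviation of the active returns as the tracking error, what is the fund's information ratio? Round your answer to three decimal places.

-0.338

μ = (1.5 − 1.94 + 0.24 − 0.01 − 1.5 − 0.85) / 6 = -2.560 / 6 = -0.4267%
Sample std dev = √[7.9515 / 5] = 1.2611%
IR = μ / tracking error = -0.4267 / 1.2611 = -0.3384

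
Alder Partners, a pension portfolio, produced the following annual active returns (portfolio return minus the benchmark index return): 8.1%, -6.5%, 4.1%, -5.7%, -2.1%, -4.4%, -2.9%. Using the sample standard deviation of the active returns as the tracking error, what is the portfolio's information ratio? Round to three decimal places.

-0.247

Mean return μ = -9.40 / 7 = -1.3429%
Σ(r − μ)² = (8.1 − (-1.3429))² + (-6.5 − (-1.3429))² + (4.1 − (-1.3429))² + … = 176.7171
σ = √[176.7171 / 6] = 5.4270%
IR = μ / tracking error = -1.3429 / 5.4270 = -0.2474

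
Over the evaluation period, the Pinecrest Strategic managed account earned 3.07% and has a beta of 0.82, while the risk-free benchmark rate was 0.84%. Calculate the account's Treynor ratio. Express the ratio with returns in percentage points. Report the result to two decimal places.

2.72

Treynor = (Rp − Rf) / β = (3.07% − 0.84%) / 0.82 = 2.23 / 0.82 = 2.7195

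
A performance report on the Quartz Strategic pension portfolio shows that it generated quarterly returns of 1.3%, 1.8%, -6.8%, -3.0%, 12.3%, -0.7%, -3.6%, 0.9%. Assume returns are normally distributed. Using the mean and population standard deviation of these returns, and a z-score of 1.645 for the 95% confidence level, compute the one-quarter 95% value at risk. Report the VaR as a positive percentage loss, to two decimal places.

8.45

r̄ = (1.3 + 1.8 − 6.8 − 3 + 12.3 − 0.7 − 3.6 + 0.9) / 8 = 2.20 / 8 = 0.2750%
Σ(r − r̄)² = 225.1150; population σ = √(225.1150/8) = 5.3047%
VaR = −(r̄ − z·σ) = −(0.2750 − 1.645 × 5.3047) = −(-8.4512) = 8.4512%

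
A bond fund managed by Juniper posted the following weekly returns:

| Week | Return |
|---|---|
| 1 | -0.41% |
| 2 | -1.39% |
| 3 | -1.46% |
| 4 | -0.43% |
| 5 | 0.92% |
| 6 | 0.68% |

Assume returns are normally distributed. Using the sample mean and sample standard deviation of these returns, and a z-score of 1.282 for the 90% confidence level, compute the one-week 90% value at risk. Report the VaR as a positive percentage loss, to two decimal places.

Mean return μ = -2.090 / 6 = -0.3483%
Σ(r − μ)² = (-0.41 − (-0.3483))² + (-1.39 − (-0.3483))² + (-1.46 − (-0.3483))² + … = 4.9975
σ = √[4.9975 / 5] = 0.9997%
VaR = −(μ − z·σ) = −(-0.3483 − 1.282 × 0.9997) = −(-1.6299) = 1.6299%

1.63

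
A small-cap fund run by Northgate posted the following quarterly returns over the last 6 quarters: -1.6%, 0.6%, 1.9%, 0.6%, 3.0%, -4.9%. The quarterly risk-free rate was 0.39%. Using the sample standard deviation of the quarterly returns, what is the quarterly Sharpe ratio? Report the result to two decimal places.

Mean return μ = -0.40 / 6 = -0.0667%
Sample std dev = √[39.8733 / 5] = 2.8239%
Sharpe = (μ − rf) / σ = (-0.0667 − 0.39) / 2.8239 = -0.4567 / 2.8239 = -0.1617

-0.16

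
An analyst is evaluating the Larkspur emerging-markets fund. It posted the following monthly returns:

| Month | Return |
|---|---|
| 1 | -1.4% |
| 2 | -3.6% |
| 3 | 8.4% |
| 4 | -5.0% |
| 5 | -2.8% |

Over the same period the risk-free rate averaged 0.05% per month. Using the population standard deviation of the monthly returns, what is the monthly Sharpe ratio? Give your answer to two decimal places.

-0.19

μ = (-1.4 − 3.6 + 8.4 − 5 − 2.8) / 5 = -0.8800%
Σ(r − μ)² = (-1.4 − (-0.8800))² + (-3.6 − (-0.8800))² + … = 114.4480
population σ = √(114.4480 / 5) = √22.8896 = 4.7843%
Sharpe = (μ − rf) / σ = (-0.8800 − 0.05) / 4.7843 = -0.9300 / 4.7843 = -0.1944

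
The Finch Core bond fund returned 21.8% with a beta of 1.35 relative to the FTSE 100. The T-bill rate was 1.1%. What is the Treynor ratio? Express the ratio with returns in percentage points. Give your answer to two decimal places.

Treynor = (Rp − Rf) / β = (21.8% − 1.1%) / 1.35 = 20.70 / 1.35 = 15.3333

15.33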